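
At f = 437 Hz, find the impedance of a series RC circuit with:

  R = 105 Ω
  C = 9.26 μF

Step 1 — Angular frequency: ω = 2π·f = 2π·437 = 2746 rad/s.
Step 2 — Component impedances:
  R: Z = R = 105 Ω
  C: Z = 1/(jωC) = -j/(ω·C) = 0 - j39.33 Ω
Step 3 — Series combination: Z_total = R + C = 105 - j39.33 Ω = 112.1∠-20.5° Ω.

Z = 105 - j39.33 Ω = 112.1∠-20.5° Ω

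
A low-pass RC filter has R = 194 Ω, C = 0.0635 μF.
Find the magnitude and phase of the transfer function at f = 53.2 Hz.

Step 1 — Angular frequency: ω = 2π·53.2 = 334.3 rad/s.
Step 2 — Transfer function: H(jω) = 1/(1 + jωRC).
Step 3 — Denominator: 1 + jωRC = 1 + j·334.3·194·6.35e-08 = 1 + j0.004118.
Step 4 — H = 1 - j0.004118.
Step 5 — Magnitude: |H| = 1 (-0.0 dB); phase: φ = -0.2°.

|H| = 1 (-0.0 dB), φ = -0.2°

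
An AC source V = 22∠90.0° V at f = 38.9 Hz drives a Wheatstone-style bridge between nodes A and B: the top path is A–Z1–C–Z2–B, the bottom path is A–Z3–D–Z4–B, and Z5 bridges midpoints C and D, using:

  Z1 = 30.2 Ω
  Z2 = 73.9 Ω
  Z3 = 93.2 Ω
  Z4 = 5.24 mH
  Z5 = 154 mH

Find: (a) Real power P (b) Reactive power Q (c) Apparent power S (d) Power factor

Step 1 — Angular frequency: ω = 2π·f = 2π·38.9 = 244.4 rad/s.
Step 2 — Component impedances:
  Z1: Z = R = 30.2 Ω
  Z2: Z = R = 73.9 Ω
  Z3: Z = R = 93.2 Ω
  Z4: Z = jωL = j·244.4·0.00524 = 0 + j1.281 Ω
  Z5: Z = jωL = j·244.4·0.154 = 0 + j37.64 Ω
Step 3 — Bridge requires nodal analysis (the Z5 bridge couples midpoints C and D, so the two paths cannot be reduced to a simple series/parallel combination). Setting node B to ground and injecting 1 A at node A, the 3-node admittance system at A, C, D solves to V_A = Z_AB = 33.81 + j13.67 Ω = 36.47∠22.0° Ω.
Step 4 — Source phasor: V = 22∠90.0° V = 0 + j22 V.
Step 5 — Current: I = V / Z = 0.2262 + j0.5592 A = 0.6032∠68.0° A.
Step 6 — Complex power: S = V·I* = 12.3 + j4.976 VA.
Step 7 — Real power: P = Re(S) = 12.3 W.
Step 8 — Reactive power: Q = Im(S) = 4.976 VAR.
Step 9 — Apparent power: |S| = 13.27 VA.
Step 10 — Power factor: PF = P/|S| = 0.927 (lagging).

(a) P = 12.3 W  (b) Q = 4.976 VAR  (c) S = 13.27 VA  (d) PF = 0.927 (lagging)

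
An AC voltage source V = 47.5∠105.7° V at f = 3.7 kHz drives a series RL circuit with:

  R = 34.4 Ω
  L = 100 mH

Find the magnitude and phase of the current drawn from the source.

Step 1 — Angular frequency: ω = 2π·f = 2π·3700 = 2.325e+04 rad/s.
Step 2 — Component impedances:
  R: Z = R = 34.4 Ω
  L: Z = jωL = j·2.325e+04·0.1 = 0 + j2325 Ω
Step 3 — Series combination: Z_total = R + L = 34.4 + j2325 Ω = 2325∠89.2° Ω.
Step 4 — Source phasor: V = 47.5∠105.7° V = -12.85 + j45.73 V.
Step 5 — Ohm's law: I = V / Z_total = (-12.85 + j45.73) / (34.4 + j2325) = 0.01958 + j0.005819 A.
Step 6 — Convert to polar: |I| = 0.02043 A, ∠I = 16.5°.

I = 0.02043∠16.5° A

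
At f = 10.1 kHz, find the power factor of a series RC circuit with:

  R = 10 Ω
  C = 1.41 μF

Step 1 — Angular frequency: ω = 2π·f = 2π·1.01e+04 = 6.346e+04 rad/s.
Step 2 — Component impedances:
  R: Z = R = 10 Ω
  C: Z = 1/(jωC) = -j/(ω·C) = 0 - j11.18 Ω
Step 3 — Series combination: Z_total = R + C = 10 - j11.18 Ω = 15∠-48.2° Ω.
Step 4 — Power factor: PF = cos(φ) = Re(Z)/|Z| = 10/14.997 = 0.6668.
Step 5 — Type: Im(Z) = -11.18 ⇒ leading (phase φ = -48.2°).

PF = 0.6668 (leading, φ = -48.2°)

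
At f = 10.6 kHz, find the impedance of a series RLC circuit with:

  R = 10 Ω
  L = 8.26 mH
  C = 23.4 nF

Step 1 — Angular frequency: ω = 2π·f = 2π·1.06e+04 = 6.66e+04 rad/s.
Step 2 — Component impedances:
  R: Z = R = 10 Ω
  L: Z = jωL = j·6.66e+04·0.00826 = 0 + j550.1 Ω
  C: Z = 1/(jωC) = -j/(ω·C) = 0 - j641.7 Ω
Step 3 — Series combination: Z_total = R + L + C = 10 - j91.52 Ω = 92.06∠-83.8° Ω.

Z = 10 - j91.52 Ω = 92.06∠-83.8° Ω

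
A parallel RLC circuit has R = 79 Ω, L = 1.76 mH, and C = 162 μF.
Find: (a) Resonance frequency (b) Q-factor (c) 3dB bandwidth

Step 1 — Resonance: ω₀ = 1/√(LC) = 1/√(0.00176·0.000162) = 1873 rad/s.
Step 2 — f₀ = ω₀/(2π) = 298.1 Hz.
Step 3 — Parallel Q: Q = R/(ω₀L) = 79/(1873·0.00176) = 23.97.
Step 4 — Bandwidth: Δω = ω₀/Q = 78.14 rad/s; BW = Δω/(2π) = 12.44 Hz.

(a) f₀ = 298.1 Hz  (b) Q = 23.97  (c) BW = 12.44 Hz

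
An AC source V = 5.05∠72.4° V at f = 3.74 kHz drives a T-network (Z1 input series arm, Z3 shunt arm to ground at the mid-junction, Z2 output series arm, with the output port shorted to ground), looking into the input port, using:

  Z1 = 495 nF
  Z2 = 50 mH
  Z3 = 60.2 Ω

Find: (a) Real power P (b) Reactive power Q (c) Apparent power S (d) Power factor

Step 1 — Angular frequency: ω = 2π·f = 2π·3740 = 2.35e+04 rad/s.
Step 2 — Component impedances:
  Z1: Z = 1/(jωC) = -j/(ω·C) = 0 - j85.97 Ω
  Z2: Z = jωL = j·2.35e+04·0.05 = 0 + j1175 Ω
  Z3: Z = R = 60.2 Ω
Step 3 — With the output port shorted to ground, the output series arm Z2 runs from the junction to ground; the shunt arm Z3 also runs from the junction to ground. They appear in parallel: Z3 || Z2 = 60.04 + j3.076 Ω.
Step 4 — Series with input arm Z1: Z_in = Z1 + (Z3 || Z2) = 60.04 - j82.89 Ω = 102.4∠-54.1° Ω.
Step 5 — Source phasor: V = 5.05∠72.4° V = 1.527 + j4.814 V.
Step 6 — Current: I = V / Z = -0.02934 + j0.03967 A = 0.04934∠126.5° A.
Step 7 — Complex power: S = V·I* = 0.1462 - j0.2018 VA.
Step 8 — Real power: P = Re(S) = 0.1462 W.
Step 9 — Reactive power: Q = Im(S) = -0.2018 VAR.
Step 10 — Apparent power: |S| = 0.2492 VA.
Step 11 — Power factor: PF = P/|S| = 0.5866 (leading).

(a) P = 0.1462 W  (b) Q = -0.2018 VAR  (c) S = 0.2492 VA  (d) PF = 0.5866 (leading)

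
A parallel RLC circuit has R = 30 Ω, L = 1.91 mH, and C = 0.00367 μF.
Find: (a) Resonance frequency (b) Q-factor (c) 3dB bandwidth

Step 1 — Resonance: ω₀ = 1/√(LC) = 1/√(0.00191·3.67e-09) = 3.777e+05 rad/s.
Step 2 — f₀ = ω₀/(2π) = 6.011e+04 Hz.
Step 3 — Parallel Q: Q = R/(ω₀L) = 30/(3.777e+05·0.00191) = 0.04159.
Step 4 — Bandwidth: Δω = ω₀/Q = 9.083e+06 rad/s; BW = Δω/(2π) = 1.446e+06 Hz.

(a) f₀ = 6.011e+04 Hz  (b) Q = 0.04159  (c) BW = 1.446e+06 Hz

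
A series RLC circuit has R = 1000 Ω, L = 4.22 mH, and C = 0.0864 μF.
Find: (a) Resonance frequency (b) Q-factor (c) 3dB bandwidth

Step 1 — Resonance: ω₀ = 1/√(LC) = 1/√(0.00422·8.64e-08) = 5.237e+04 rad/s.
Step 2 — f₀ = ω₀/(2π) = 8335 Hz.
Step 3 — Series Q: Q = ω₀L/R = 5.237e+04·0.00422/1000 = 0.221.
Step 4 — Bandwidth: Δω = ω₀/Q = 2.37e+05 rad/s; BW = Δω/(2π) = 3.771e+04 Hz.

(a) f₀ = 8335 Hz  (b) Q = 0.221  (c) BW = 3.771e+04 Hz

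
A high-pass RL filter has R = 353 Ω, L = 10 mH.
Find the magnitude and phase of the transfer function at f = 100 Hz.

Step 1 — Angular frequency: ω = 2π·100 = 628.3 rad/s.
Step 2 — Transfer function: H(jω) = jωL/(R + jωL).
Step 3 — Numerator jωL = j·6.283; denominator R + jωL = 353 + j6.283.
Step 4 — H = 0.0003167 + j0.01779.
Step 5 — Magnitude: |H| = 0.0178 (-35.0 dB); phase: φ = 89.0°.

|H| = 0.0178 (-35.0 dB), φ = 89.0°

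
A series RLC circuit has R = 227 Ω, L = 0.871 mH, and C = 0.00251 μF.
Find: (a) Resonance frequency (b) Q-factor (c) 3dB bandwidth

Step 1 — Resonance: ω₀ = 1/√(LC) = 1/√(0.000871·2.51e-09) = 6.763e+05 rad/s.
Step 2 — f₀ = ω₀/(2π) = 1.076e+05 Hz.
Step 3 — Series Q: Q = ω₀L/R = 6.763e+05·0.000871/227 = 2.595.
Step 4 — Bandwidth: Δω = ω₀/Q = 2.606e+05 rad/s; BW = Δω/(2π) = 4.148e+04 Hz.

(a) f₀ = 1.076e+05 Hz  (b) Q = 2.595  (c) BW = 4.148e+04 Hz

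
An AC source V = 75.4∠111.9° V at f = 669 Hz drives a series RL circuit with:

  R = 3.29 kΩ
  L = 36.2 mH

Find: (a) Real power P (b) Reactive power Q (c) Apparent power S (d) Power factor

Step 1 — Angular frequency: ω = 2π·f = 2π·669 = 4203 rad/s.
Step 2 — Component impedances:
  R: Z = R = 3290 Ω
  L: Z = jωL = j·4203·0.0362 = 0 + j152.2 Ω
Step 3 — Series combination: Z_total = R + L = 3290 + j152.2 Ω = 3294∠2.6° Ω.
Step 4 — Source phasor: V = 75.4∠111.9° V = -28.12 + j69.96 V.
Step 5 — Current: I = V / Z = -0.007548 + j0.02161 A = 0.02289∠109.3° A.
Step 6 — Complex power: S = V·I* = 1.724 + j0.07975 VA.
Step 7 — Real power: P = Re(S) = 1.724 W.
Step 8 — Reactive power: Q = Im(S) = 0.07975 VAR.
Step 9 — Apparent power: |S| = 1.726 VA.
Step 10 — Power factor: PF = P/|S| = 0.9989 (lagging).

(a) P = 1.724 W  (b) Q = 0.07975 VAR  (c) S = 1.726 VA  (d) PF = 0.9989 (lagging)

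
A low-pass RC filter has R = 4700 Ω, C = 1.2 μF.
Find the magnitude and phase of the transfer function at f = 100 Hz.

Step 1 — Angular frequency: ω = 2π·100 = 628.3 rad/s.
Step 2 — Transfer function: H(jω) = 1/(1 + jωRC).
Step 3 — Denominator: 1 + jωRC = 1 + j·628.3·4700·1.2e-06 = 1 + j3.544.
Step 4 — H = 0.07376 - j0.2614.
Step 5 — Magnitude: |H| = 0.2716 (-11.3 dB); phase: φ = -74.2°.

|H| = 0.2716 (-11.3 dB), φ = -74.2°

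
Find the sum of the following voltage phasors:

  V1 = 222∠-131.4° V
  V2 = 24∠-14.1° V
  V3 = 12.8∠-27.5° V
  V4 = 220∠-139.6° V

Step 1 — Convert each phasor to rectangular form:
  V1 = 222·(cos(-131.4°) + j·sin(-131.4°)) = -146.8 - j166.5 V
  V2 = 24·(cos(-14.1°) + j·sin(-14.1°)) = 23.28 - j5.847 V
  V3 = 12.8·(cos(-27.5°) + j·sin(-27.5°)) = 11.35 - j5.91 V
  V4 = 220·(cos(-139.6°) + j·sin(-139.6°)) = -167.5 - j142.6 V
Step 2 — Sum components: V_total = -279.7 - j320.9 V.
Step 3 — Convert to polar: |V_total| = 425.7 V, ∠V_total = -131.1°.

V_total = 425.7∠-131.1° V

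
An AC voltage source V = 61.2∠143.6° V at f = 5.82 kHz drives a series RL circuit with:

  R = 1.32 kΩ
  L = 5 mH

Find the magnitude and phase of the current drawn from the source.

Step 1 — Angular frequency: ω = 2π·f = 2π·5820 = 3.657e+04 rad/s.
Step 2 — Component impedances:
  R: Z = R = 1320 Ω
  L: Z = jωL = j·3.657e+04·0.005 = 0 + j182.8 Ω
Step 3 — Series combination: Z_total = R + L = 1320 + j182.8 Ω = 1333∠7.9° Ω.
Step 4 — Source phasor: V = 61.2∠143.6° V = -49.26 + j36.32 V.
Step 5 — Ohm's law: I = V / Z_total = (-49.26 + j36.32) / (1320 + j182.8) = -0.03288 + j0.03207 A.
Step 6 — Convert to polar: |I| = 0.04593 A, ∠I = 135.7°.

I = 0.04593∠135.7° A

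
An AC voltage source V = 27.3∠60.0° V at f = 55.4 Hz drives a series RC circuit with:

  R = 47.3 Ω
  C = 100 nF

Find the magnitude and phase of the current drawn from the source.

Step 1 — Angular frequency: ω = 2π·f = 2π·55.4 = 348.1 rad/s.
Step 2 — Component impedances:
  R: Z = R = 47.3 Ω
  C: Z = 1/(jωC) = -j/(ω·C) = 0 - j2.873e+04 Ω
Step 3 — Series combination: Z_total = R + C = 47.3 - j2.873e+04 Ω = 2.873e+04∠-89.9° Ω.
Step 4 — Source phasor: V = 27.3∠60.0° V = 13.65 + j23.64 V.
Step 5 — Ohm's law: I = V / Z_total = (13.65 + j23.64) / (47.3 - j2.873e+04) = -0.0008222 + j0.0004765 A.
Step 6 — Convert to polar: |I| = 0.0009503 A, ∠I = 149.9°.

I = 0.0009503∠149.9° A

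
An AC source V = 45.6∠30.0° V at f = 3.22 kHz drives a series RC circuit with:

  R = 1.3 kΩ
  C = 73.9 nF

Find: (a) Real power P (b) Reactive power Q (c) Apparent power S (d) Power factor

Step 1 — Angular frequency: ω = 2π·f = 2π·3220 = 2.023e+04 rad/s.
Step 2 — Component impedances:
  R: Z = R = 1300 Ω
  C: Z = 1/(jωC) = -j/(ω·C) = 0 - j668.8 Ω
Step 3 — Series combination: Z_total = R + C = 1300 - j668.8 Ω = 1462∠-27.2° Ω.
Step 4 — Source phasor: V = 45.6∠30.0° V = 39.49 + j22.8 V.
Step 5 — Current: I = V / Z = 0.01688 + j0.02623 A = 0.03119∠57.2° A.
Step 6 — Complex power: S = V·I* = 1.265 - j0.6507 VA.
Step 7 — Real power: P = Re(S) = 1.265 W.
Step 8 — Reactive power: Q = Im(S) = -0.6507 VAR.
Step 9 — Apparent power: |S| = 1.422 VA.
Step 10 — Power factor: PF = P/|S| = 0.8892 (leading).

(a) P = 1.265 W  (b) Q = -0.6507 VAR  (c) S = 1.422 VA  (d) PF = 0.8892 (leading)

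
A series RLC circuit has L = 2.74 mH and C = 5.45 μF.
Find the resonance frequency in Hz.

Step 1 — Resonance condition Im(Z)=0 gives ω₀ = 1/√(LC).
Step 2 — ω₀ = 1/√(0.00274·5.45e-06) = 8183 rad/s.
Step 3 — f₀ = ω₀/(2π) = 1302 Hz.

f₀ = 1302 Hz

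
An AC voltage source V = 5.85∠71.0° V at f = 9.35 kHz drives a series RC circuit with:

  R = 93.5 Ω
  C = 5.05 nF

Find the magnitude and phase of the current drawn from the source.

Step 1 — Angular frequency: ω = 2π·f = 2π·9350 = 5.875e+04 rad/s.
Step 2 — Component impedances:
  R: Z = R = 93.5 Ω
  C: Z = 1/(jωC) = -j/(ω·C) = 0 - j3371 Ω
Step 3 — Series combination: Z_total = R + C = 93.5 - j3371 Ω = 3372∠-88.4° Ω.
Step 4 — Source phasor: V = 5.85∠71.0° V = 1.905 + j5.531 V.
Step 5 — Ohm's law: I = V / Z_total = (1.905 + j5.531) / (93.5 - j3371) = -0.001624 + j0.0006101 A.
Step 6 — Convert to polar: |I| = 0.001735 A, ∠I = 159.4°.

I = 0.001735∠159.4° A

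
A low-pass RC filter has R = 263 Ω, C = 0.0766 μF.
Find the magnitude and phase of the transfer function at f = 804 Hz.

Step 1 — Angular frequency: ω = 2π·804 = 5052 rad/s.
Step 2 — Transfer function: H(jω) = 1/(1 + jωRC).
Step 3 — Denominator: 1 + jωRC = 1 + j·5052·263·7.66e-08 = 1 + j0.1018.
Step 4 — H = 0.9897 - j0.1007.
Step 5 — Magnitude: |H| = 0.9949 (-0.0 dB); phase: φ = -5.8°.

|H| = 0.9949 (-0.0 dB), φ = -5.8°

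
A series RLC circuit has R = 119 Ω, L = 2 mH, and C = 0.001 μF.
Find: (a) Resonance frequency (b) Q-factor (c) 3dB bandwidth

Step 1 — Resonance: ω₀ = 1/√(LC) = 1/√(0.002·1e-09) = 7.071e+05 rad/s.
Step 2 — f₀ = ω₀/(2π) = 1.125e+05 Hz.
Step 3 — Series Q: Q = ω₀L/R = 7.071e+05·0.002/119 = 11.88.
Step 4 — Bandwidth: Δω = ω₀/Q = 5.95e+04 rad/s; BW = Δω/(2π) = 9470 Hz.

(a) f₀ = 1.125e+05 Hz  (b) Q = 11.88  (c) BW = 9470 Hz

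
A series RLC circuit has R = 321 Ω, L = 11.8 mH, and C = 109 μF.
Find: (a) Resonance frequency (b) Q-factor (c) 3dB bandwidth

Step 1 — Resonance: ω₀ = 1/√(LC) = 1/√(0.0118·0.000109) = 881.8 rad/s.
Step 2 — f₀ = ω₀/(2π) = 140.3 Hz.
Step 3 — Series Q: Q = ω₀L/R = 881.8·0.0118/321 = 0.03241.
Step 4 — Bandwidth: Δω = ω₀/Q = 2.72e+04 rad/s; BW = Δω/(2π) = 4330 Hz.

(a) f₀ = 140.3 Hz  (b) Q = 0.03241  (c) BW = 4330 Hz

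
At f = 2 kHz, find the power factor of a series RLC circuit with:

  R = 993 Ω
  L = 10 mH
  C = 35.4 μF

Step 1 — Angular frequency: ω = 2π·f = 2π·2000 = 1.257e+04 rad/s.
Step 2 — Component impedances:
  R: Z = R = 993 Ω
  L: Z = jωL = j·1.257e+04·0.01 = 0 + j125.7 Ω
  C: Z = 1/(jωC) = -j/(ω·C) = 0 - j2.248 Ω
Step 3 — Series combination: Z_total = R + L + C = 993 + j123.4 Ω = 1001∠7.1° Ω.
Step 4 — Power factor: PF = cos(φ) = Re(Z)/|Z| = 993/1000.6 = 0.9924.
Step 5 — Type: Im(Z) = 123.4 ⇒ lagging (phase φ = 7.1°).

PF = 0.9924 (lagging, φ = 7.1°)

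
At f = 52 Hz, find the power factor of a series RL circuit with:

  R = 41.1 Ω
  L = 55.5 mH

Step 1 — Angular frequency: ω = 2π·f = 2π·52 = 326.7 rad/s.
Step 2 — Component impedances:
  R: Z = R = 41.1 Ω
  L: Z = jωL = j·326.7·0.0555 = 0 + j18.13 Ω
Step 3 — Series combination: Z_total = R + L = 41.1 + j18.13 Ω = 44.92∠23.8° Ω.
Step 4 — Power factor: PF = cos(φ) = Re(Z)/|Z| = 41.1/44.922 = 0.9149.
Step 5 — Type: Im(Z) = 18.13 ⇒ lagging (phase φ = 23.8°).

PF = 0.9149 (lagging, φ = 23.8°)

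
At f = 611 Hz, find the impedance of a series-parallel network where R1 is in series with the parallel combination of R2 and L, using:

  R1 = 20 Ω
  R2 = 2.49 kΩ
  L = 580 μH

Step 1 — Angular frequency: ω = 2π·f = 2π·611 = 3839 rad/s.
Step 2 — Component impedances:
  R1: Z = R = 20 Ω
  R2: Z = R = 2490 Ω
  L: Z = jωL = j·3839·0.00058 = 0 + j2.227 Ω
Step 3 — Parallel branch: R2 || L = 1/(1/R2 + 1/L) = 0.001991 + j2.227 Ω.
Step 4 — Series with R1: Z_total = R1 + (R2 || L) = 20 + j2.227 Ω = 20.13∠6.4° Ω.

Z = 20 + j2.227 Ω = 20.13∠6.4° Ω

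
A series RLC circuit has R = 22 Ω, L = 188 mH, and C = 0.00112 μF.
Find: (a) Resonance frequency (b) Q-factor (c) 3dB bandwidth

Step 1 — Resonance: ω₀ = 1/√(LC) = 1/√(0.188·1.12e-09) = 6.891e+04 rad/s.
Step 2 — f₀ = ω₀/(2π) = 1.097e+04 Hz.
Step 3 — Series Q: Q = ω₀L/R = 6.891e+04·0.188/22 = 588.9.
Step 4 — Bandwidth: Δω = ω₀/Q = 117 rad/s; BW = Δω/(2π) = 18.62 Hz.

(a) f₀ = 1.097e+04 Hz  (b) Q = 588.9  (c) BW = 18.62 Hz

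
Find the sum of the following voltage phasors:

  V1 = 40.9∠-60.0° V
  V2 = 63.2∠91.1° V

Step 1 — Convert each phasor to rectangular form:
  V1 = 40.9·(cos(-60.0°) + j·sin(-60.0°)) = 20.45 - j35.42 V
  V2 = 63.2·(cos(91.1°) + j·sin(91.1°)) = -1.213 + j63.19 V
Step 2 — Sum components: V_total = 19.24 + j27.77 V.
Step 3 — Convert to polar: |V_total| = 33.78 V, ∠V_total = 55.3°.

V_total = 33.78∠55.3° V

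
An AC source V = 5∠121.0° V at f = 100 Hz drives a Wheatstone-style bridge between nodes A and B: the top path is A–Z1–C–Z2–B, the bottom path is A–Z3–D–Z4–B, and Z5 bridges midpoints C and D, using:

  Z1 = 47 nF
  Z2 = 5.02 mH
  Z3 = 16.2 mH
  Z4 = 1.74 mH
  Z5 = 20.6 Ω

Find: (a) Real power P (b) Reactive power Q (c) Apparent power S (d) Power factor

Step 1 — Angular frequency: ω = 2π·f = 2π·100 = 628.3 rad/s.
Step 2 — Component impedances:
  Z1: Z = 1/(jωC) = -j/(ω·C) = 0 - j3.386e+04 Ω
  Z2: Z = jωL = j·628.3·0.00502 = 0 + j3.154 Ω
  Z3: Z = jωL = j·628.3·0.0162 = 0 + j10.18 Ω
  Z4: Z = jωL = j·628.3·0.00174 = 0 + j1.093 Ω
  Z5: Z = R = 20.6 Ω
Step 3 — Bridge requires nodal analysis (the Z5 bridge couples midpoints C and D, so the two paths cannot be reduced to a simple series/parallel combination). Setting node B to ground and injecting 1 A at node A, the 3-node admittance system at A, C, D solves to V_A = Z_AB = 0.0558 + j11.26 Ω = 11.26∠89.7° Ω.
Step 4 — Source phasor: V = 5∠121.0° V = -2.575 + j4.286 V.
Step 5 — Current: I = V / Z = 0.3793 + j0.2305 A = 0.4439∠31.3° A.
Step 6 — Complex power: S = V·I* = 0.01099 + j2.219 VA.
Step 7 — Real power: P = Re(S) = 0.01099 W.
Step 8 — Reactive power: Q = Im(S) = 2.219 VAR.
Step 9 — Apparent power: |S| = 2.219 VA.
Step 10 — Power factor: PF = P/|S| = 0.004954 (lagging).

(a) P = 0.01099 W  (b) Q = 2.219 VAR  (c) S = 2.219 VA  (d) PF = 0.004954 (lagging)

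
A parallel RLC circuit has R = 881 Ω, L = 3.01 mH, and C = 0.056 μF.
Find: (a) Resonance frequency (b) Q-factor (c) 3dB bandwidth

Step 1 — Resonance: ω₀ = 1/√(LC) = 1/√(0.00301·5.6e-08) = 7.702e+04 rad/s.
Step 2 — f₀ = ω₀/(2π) = 1.226e+04 Hz.
Step 3 — Parallel Q: Q = R/(ω₀L) = 881/(7.702e+04·0.00301) = 3.8.
Step 4 — Bandwidth: Δω = ω₀/Q = 2.027e+04 rad/s; BW = Δω/(2π) = 3226 Hz.

(a) f₀ = 1.226e+04 Hz  (b) Q = 3.8  (c) BW = 3226 Hz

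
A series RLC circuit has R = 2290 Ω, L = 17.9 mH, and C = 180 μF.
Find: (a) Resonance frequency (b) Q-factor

Step 1 — Resonance condition Im(Z)=0 gives ω₀ = 1/√(LC).
Step 2 — ω₀ = 1/√(0.0179·0.00018) = 557.1 rad/s.
Step 3 — f₀ = ω₀/(2π) = 88.67 Hz.
Step 4 — Series Q: Q = ω₀L/R = 557.1·0.0179/2290 = 0.004355.

(a) f₀ = 88.67 Hz  (b) Q = 0.004355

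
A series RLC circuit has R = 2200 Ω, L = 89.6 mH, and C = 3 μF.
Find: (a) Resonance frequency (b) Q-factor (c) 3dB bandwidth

Step 1 — Resonance condition Im(Z)=0 gives ω₀ = 1/√(LC).
Step 2 — ω₀ = 1/√(0.0896·3e-06) = 1929 rad/s.
Step 3 — f₀ = ω₀/(2π) = 307 Hz.
Step 4 — Series Q: Q = ω₀L/R = 1929·0.0896/2200 = 0.07855.
Step 5 — 3dB bandwidth: Δω = ω₀/Q = 2.455e+04 rad/s; BW = Δω/(2π) = 3908 Hz.

(a) f₀ = 307 Hz  (b) Q = 0.07855  (c) BW = 3908 Hz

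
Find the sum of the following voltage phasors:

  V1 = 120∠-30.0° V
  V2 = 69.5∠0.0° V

Step 1 — Convert each phasor to rectangular form:
  V1 = 120·(cos(-30.0°) + j·sin(-30.0°)) = 103.9 - j60 V
  V2 = 69.5·(cos(0.0°) + j·sin(0.0°)) = 69.5 V
Step 2 — Sum components: V_total = 173.4 - j60 V.
Step 3 — Convert to polar: |V_total| = 183.5 V, ∠V_total = -19.1°.

V_total = 183.5∠-19.1° V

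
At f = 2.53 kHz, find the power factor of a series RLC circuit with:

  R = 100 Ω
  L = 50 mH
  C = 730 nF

Step 1 — Angular frequency: ω = 2π·f = 2π·2530 = 1.59e+04 rad/s.
Step 2 — Component impedances:
  R: Z = R = 100 Ω
  L: Z = jωL = j·1.59e+04·0.05 = 0 + j794.8 Ω
  C: Z = 1/(jωC) = -j/(ω·C) = 0 - j86.17 Ω
Step 3 — Series combination: Z_total = R + L + C = 100 + j708.6 Ω = 715.7∠82.0° Ω.
Step 4 — Power factor: PF = cos(φ) = Re(Z)/|Z| = 100/715.7 = 0.1397.
Step 5 — Type: Im(Z) = 708.6 ⇒ lagging (phase φ = 82.0°).

PF = 0.1397 (lagging, φ = 82.0°)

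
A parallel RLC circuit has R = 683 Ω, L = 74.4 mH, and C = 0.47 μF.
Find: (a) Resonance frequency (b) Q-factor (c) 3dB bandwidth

Step 1 — Resonance: ω₀ = 1/√(LC) = 1/√(0.0744·4.7e-07) = 5348 rad/s.
Step 2 — f₀ = ω₀/(2π) = 851.1 Hz.
Step 3 — Parallel Q: Q = R/(ω₀L) = 683/(5348·0.0744) = 1.717.
Step 4 — Bandwidth: Δω = ω₀/Q = 3115 rad/s; BW = Δω/(2π) = 495.8 Hz.

(a) f₀ = 851.1 Hz  (b) Q = 1.717  (c) BW = 495.8 Hz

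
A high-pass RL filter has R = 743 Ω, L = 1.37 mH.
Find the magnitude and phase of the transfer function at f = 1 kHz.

Step 1 — Angular frequency: ω = 2π·1000 = 6283 rad/s.
Step 2 — Transfer function: H(jω) = jωL/(R + jωL).
Step 3 — Numerator jωL = j·8.608; denominator R + jωL = 743 + j8.608.
Step 4 — H = 0.0001342 + j0.01158.
Step 5 — Magnitude: |H| = 0.01158 (-38.7 dB); phase: φ = 89.3°.

|H| = 0.01158 (-38.7 dB), φ = 89.3°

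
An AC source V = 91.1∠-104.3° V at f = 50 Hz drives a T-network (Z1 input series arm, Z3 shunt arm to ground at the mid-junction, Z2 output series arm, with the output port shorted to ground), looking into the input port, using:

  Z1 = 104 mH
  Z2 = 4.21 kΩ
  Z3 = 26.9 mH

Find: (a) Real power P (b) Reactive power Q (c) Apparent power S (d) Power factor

Step 1 — Angular frequency: ω = 2π·f = 2π·50 = 314.2 rad/s.
Step 2 — Component impedances:
  Z1: Z = jωL = j·314.2·0.104 = 0 + j32.67 Ω
  Z2: Z = R = 4210 Ω
  Z3: Z = jωL = j·314.2·0.0269 = 0 + j8.451 Ω
Step 3 — With the output port shorted to ground, the output series arm Z2 runs from the junction to ground; the shunt arm Z3 also runs from the junction to ground. They appear in parallel: Z3 || Z2 = 0.01696 + j8.451 Ω.
Step 4 — Series with input arm Z1: Z_in = Z1 + (Z3 || Z2) = 0.01696 + j41.12 Ω = 41.12∠90.0° Ω.
Step 5 — Source phasor: V = 91.1∠-104.3° V = -22.5 - j88.28 V.
Step 6 — Current: I = V / Z = -2.147 + j0.5463 A = 2.215∠165.7° A.
Step 7 — Complex power: S = V·I* = 0.08325 + j201.8 VA.
Step 8 — Real power: P = Re(S) = 0.08325 W.
Step 9 — Reactive power: Q = Im(S) = 201.8 VAR.
Step 10 — Apparent power: |S| = 201.8 VA.
Step 11 — Power factor: PF = P/|S| = 0.0004125 (lagging).

(a) P = 0.08325 W  (b) Q = 201.8 VAR  (c) S = 201.8 VA  (d) PF = 0.0004125 (lagging)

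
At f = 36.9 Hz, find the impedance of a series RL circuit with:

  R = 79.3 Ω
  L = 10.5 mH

Step 1 — Angular frequency: ω = 2π·f = 2π·36.9 = 231.8 rad/s.
Step 2 — Component impedances:
  R: Z = R = 79.3 Ω
  L: Z = jωL = j·231.8·0.0105 = 0 + j2.434 Ω
Step 3 — Series combination: Z_total = R + L = 79.3 + j2.434 Ω = 79.34∠1.8° Ω.

Z = 79.3 + j2.434 Ω = 79.34∠1.8° Ω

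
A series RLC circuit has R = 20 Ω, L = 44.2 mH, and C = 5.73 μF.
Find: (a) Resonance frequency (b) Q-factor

Step 1 — Resonance condition Im(Z)=0 gives ω₀ = 1/√(LC).
Step 2 — ω₀ = 1/√(0.0442·5.73e-06) = 1987 rad/s.
Step 3 — f₀ = ω₀/(2π) = 316.3 Hz.
Step 4 — Series Q: Q = ω₀L/R = 1987·0.0442/20 = 4.391.

(a) f₀ = 316.3 Hz  (b) Q = 4.391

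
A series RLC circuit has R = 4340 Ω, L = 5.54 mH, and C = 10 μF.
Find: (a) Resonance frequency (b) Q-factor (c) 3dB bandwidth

Step 1 — Resonance: ω₀ = 1/√(LC) = 1/√(0.00554·1e-05) = 4249 rad/s.
Step 2 — f₀ = ω₀/(2π) = 676.2 Hz.
Step 3 — Series Q: Q = ω₀L/R = 4249·0.00554/4340 = 0.005423.
Step 4 — Bandwidth: Δω = ω₀/Q = 7.834e+05 rad/s; BW = Δω/(2π) = 1.247e+05 Hz.

(a) f₀ = 676.2 Hz  (b) Q = 0.005423  (c) BW = 1.247e+05 Hz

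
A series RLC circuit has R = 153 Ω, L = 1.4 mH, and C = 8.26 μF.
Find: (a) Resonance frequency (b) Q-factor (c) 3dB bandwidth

Step 1 — Resonance: ω₀ = 1/√(LC) = 1/√(0.0014·8.26e-06) = 9299 rad/s.
Step 2 — f₀ = ω₀/(2π) = 1480 Hz.
Step 3 — Series Q: Q = ω₀L/R = 9299·0.0014/153 = 0.08509.
Step 4 — Bandwidth: Δω = ω₀/Q = 1.093e+05 rad/s; BW = Δω/(2π) = 1.739e+04 Hz.

(a) f₀ = 1480 Hz  (b) Q = 0.08509  (c) BW = 1.739e+04 Hz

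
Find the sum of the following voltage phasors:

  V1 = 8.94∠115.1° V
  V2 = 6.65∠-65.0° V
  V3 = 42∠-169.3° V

Step 1 — Convert each phasor to rectangular form:
  V1 = 8.94·(cos(115.1°) + j·sin(115.1°)) = -3.792 + j8.096 V
  V2 = 6.65·(cos(-65.0°) + j·sin(-65.0°)) = 2.81 - j6.027 V
  V3 = 42·(cos(-169.3°) + j·sin(-169.3°)) = -41.27 - j7.798 V
Step 2 — Sum components: V_total = -42.25 - j5.729 V.
Step 3 — Convert to polar: |V_total| = 42.64 V, ∠V_total = -172.3°.

V_total = 42.64∠-172.3° V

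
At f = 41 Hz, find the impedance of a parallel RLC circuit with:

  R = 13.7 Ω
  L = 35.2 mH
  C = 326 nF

Step 1 — Angular frequency: ω = 2π·f = 2π·41 = 257.6 rad/s.
Step 2 — Component impedances:
  R: Z = R = 13.7 Ω
  L: Z = jωL = j·257.6·0.0352 = 0 + j9.068 Ω
  C: Z = 1/(jωC) = -j/(ω·C) = 0 - j1.191e+04 Ω
Step 3 — Parallel combination: 1/Z_total = 1/R + 1/L + 1/C; Z_total = 4.178 + j6.307 Ω = 7.566∠56.5° Ω.

Z = 4.178 + j6.307 Ω = 7.566∠56.5° Ω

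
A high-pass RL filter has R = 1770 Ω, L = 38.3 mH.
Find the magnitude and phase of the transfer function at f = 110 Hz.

Step 1 — Angular frequency: ω = 2π·110 = 691.2 rad/s.
Step 2 — Transfer function: H(jω) = jωL/(R + jωL).
Step 3 — Numerator jωL = j·26.47; denominator R + jωL = 1770 + j26.47.
Step 4 — H = 0.0002236 + j0.01495.
Step 5 — Magnitude: |H| = 0.01495 (-36.5 dB); phase: φ = 89.1°.

|H| = 0.01495 (-36.5 dB), φ = 89.1°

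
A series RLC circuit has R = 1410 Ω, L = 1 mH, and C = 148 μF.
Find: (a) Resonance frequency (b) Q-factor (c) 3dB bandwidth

Step 1 — Resonance condition Im(Z)=0 gives ω₀ = 1/√(LC).
Step 2 — ω₀ = 1/√(0.001·0.000148) = 2599 rad/s.
Step 3 — f₀ = ω₀/(2π) = 413.7 Hz.
Step 4 — Series Q: Q = ω₀L/R = 2599·0.001/1410 = 0.001844.
Step 5 — 3dB bandwidth: Δω = ω₀/Q = 1.41e+06 rad/s; BW = Δω/(2π) = 2.244e+05 Hz.

(a) f₀ = 413.7 Hz  (b) Q = 0.001844  (c) BW = 2.244e+05 Hz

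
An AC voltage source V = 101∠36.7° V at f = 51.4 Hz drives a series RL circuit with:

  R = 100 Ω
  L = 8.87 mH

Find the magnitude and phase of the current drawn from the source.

Step 1 — Angular frequency: ω = 2π·f = 2π·51.4 = 323 rad/s.
Step 2 — Component impedances:
  R: Z = R = 100 Ω
  L: Z = jωL = j·323·0.00887 = 0 + j2.865 Ω
Step 3 — Series combination: Z_total = R + L = 100 + j2.865 Ω = 100∠1.6° Ω.
Step 4 — Source phasor: V = 101∠36.7° V = 80.98 + j60.36 V.
Step 5 — Ohm's law: I = V / Z_total = (80.98 + j60.36) / (100 + j2.865) = 0.8264 + j0.5799 A.
Step 6 — Convert to polar: |I| = 1.01 A, ∠I = 35.1°.

I = 1.01∠35.1° A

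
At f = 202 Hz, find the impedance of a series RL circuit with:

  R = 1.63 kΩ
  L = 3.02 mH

Step 1 — Angular frequency: ω = 2π·f = 2π·202 = 1269 rad/s.
Step 2 — Component impedances:
  R: Z = R = 1630 Ω
  L: Z = jωL = j·1269·0.00302 = 0 + j3.833 Ω
Step 3 — Series combination: Z_total = R + L = 1630 + j3.833 Ω = 1630∠0.1° Ω.

Z = 1630 + j3.833 Ω = 1630∠0.1° Ω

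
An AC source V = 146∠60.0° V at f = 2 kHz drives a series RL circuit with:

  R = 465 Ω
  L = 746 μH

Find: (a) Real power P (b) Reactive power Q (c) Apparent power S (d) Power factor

Step 1 — Angular frequency: ω = 2π·f = 2π·2000 = 1.257e+04 rad/s.
Step 2 — Component impedances:
  R: Z = R = 465 Ω
  L: Z = jωL = j·1.257e+04·0.000746 = 0 + j9.375 Ω
Step 3 — Series combination: Z_total = R + L = 465 + j9.375 Ω = 465.1∠1.2° Ω.
Step 4 — Source phasor: V = 146∠60.0° V = 73 + j126.4 V.
Step 5 — Current: I = V / Z = 0.1624 + j0.2686 A = 0.3139∠58.8° A.
Step 6 — Complex power: S = V·I* = 45.82 + j0.9238 VA.
Step 7 — Real power: P = Re(S) = 45.82 W.
Step 8 — Reactive power: Q = Im(S) = 0.9238 VAR.
Step 9 — Apparent power: |S| = 45.83 VA.
Step 10 — Power factor: PF = P/|S| = 0.9998 (lagging).

(a) P = 45.82 W  (b) Q = 0.9238 VAR  (c) S = 45.83 VA  (d) PF = 0.9998 (lagging)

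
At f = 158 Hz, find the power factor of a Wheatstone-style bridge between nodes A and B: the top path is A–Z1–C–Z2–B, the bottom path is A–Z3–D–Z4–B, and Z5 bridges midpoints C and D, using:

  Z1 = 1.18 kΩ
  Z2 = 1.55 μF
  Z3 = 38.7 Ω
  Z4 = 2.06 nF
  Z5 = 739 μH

Step 1 — Angular frequency: ω = 2π·f = 2π·158 = 992.7 rad/s.
Step 2 — Component impedances:
  Z1: Z = R = 1180 Ω
  Z2: Z = 1/(jωC) = -j/(ω·C) = 0 - j649.9 Ω
  Z3: Z = R = 38.7 Ω
  Z4: Z = 1/(jωC) = -j/(ω·C) = 0 - j4.89e+05 Ω
  Z5: Z = jωL = j·992.7·0.000739 = 0 + j0.7336 Ω
Step 3 — Bridge requires nodal analysis (the Z5 bridge couples midpoints C and D, so the two paths cannot be reduced to a simple series/parallel combination). Setting node B to ground and injecting 1 A at node A, the 3-node admittance system at A, C, D solves to V_A = Z_AB = 37.47 - j648.3 Ω = 649.4∠-86.7° Ω.
Step 4 — Power factor: PF = cos(φ) = Re(Z)/|Z| = 37.47/649.4 = 0.0577.
Step 5 — Type: Im(Z) = -648.3 ⇒ leading (phase φ = -86.7°).

PF = 0.0577 (leading, φ = -86.7°)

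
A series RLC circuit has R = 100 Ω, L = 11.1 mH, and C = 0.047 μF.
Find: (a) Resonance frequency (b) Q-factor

Step 1 — Resonance condition Im(Z)=0 gives ω₀ = 1/√(LC).
Step 2 — ω₀ = 1/√(0.0111·4.7e-08) = 4.378e+04 rad/s.
Step 3 — f₀ = ω₀/(2π) = 6968 Hz.
Step 4 — Series Q: Q = ω₀L/R = 4.378e+04·0.0111/100 = 4.86.

(a) f₀ = 6968 Hz  (b) Q = 4.86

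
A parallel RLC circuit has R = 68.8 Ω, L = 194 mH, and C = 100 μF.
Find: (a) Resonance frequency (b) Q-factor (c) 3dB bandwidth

Step 1 — Resonance: ω₀ = 1/√(LC) = 1/√(0.194·0.0001) = 227 rad/s.
Step 2 — f₀ = ω₀/(2π) = 36.13 Hz.
Step 3 — Parallel Q: Q = R/(ω₀L) = 68.8/(227·0.194) = 1.562.
Step 4 — Bandwidth: Δω = ω₀/Q = 145.3 rad/s; BW = Δω/(2π) = 23.13 Hz.

(a) f₀ = 36.13 Hz  (b) Q = 1.562  (c) BW = 23.13 Hz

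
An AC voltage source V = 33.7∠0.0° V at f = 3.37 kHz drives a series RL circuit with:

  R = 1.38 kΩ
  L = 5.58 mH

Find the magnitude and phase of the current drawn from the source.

Step 1 — Angular frequency: ω = 2π·f = 2π·3370 = 2.117e+04 rad/s.
Step 2 — Component impedances:
  R: Z = R = 1380 Ω
  L: Z = jωL = j·2.117e+04·0.00558 = 0 + j118.2 Ω
Step 3 — Series combination: Z_total = R + L = 1380 + j118.2 Ω = 1385∠4.9° Ω.
Step 4 — Source phasor: V = 33.7∠0.0° V = 33.7 V.
Step 5 — Ohm's law: I = V / Z_total = (33.7) / (1380 + j118.2) = 0.02424 - j0.002076 A.
Step 6 — Convert to polar: |I| = 0.02433 A, ∠I = -4.9°.

I = 0.02433∠-4.9° A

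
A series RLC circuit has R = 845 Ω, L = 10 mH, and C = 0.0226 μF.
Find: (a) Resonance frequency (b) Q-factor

Step 1 — Resonance condition Im(Z)=0 gives ω₀ = 1/√(LC).
Step 2 — ω₀ = 1/√(0.01·2.26e-08) = 6.652e+04 rad/s.
Step 3 — f₀ = ω₀/(2π) = 1.059e+04 Hz.
Step 4 — Series Q: Q = ω₀L/R = 6.652e+04·0.01/845 = 0.7872.

(a) f₀ = 1.059e+04 Hz  (b) Q = 0.7872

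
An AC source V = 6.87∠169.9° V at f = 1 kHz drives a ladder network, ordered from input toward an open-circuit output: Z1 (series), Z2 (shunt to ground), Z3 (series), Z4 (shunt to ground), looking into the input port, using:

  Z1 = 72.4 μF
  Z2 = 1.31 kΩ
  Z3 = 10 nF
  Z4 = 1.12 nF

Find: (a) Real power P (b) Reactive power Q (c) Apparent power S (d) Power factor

Step 1 — Angular frequency: ω = 2π·f = 2π·1000 = 6283 rad/s.
Step 2 — Component impedances:
  Z1: Z = 1/(jωC) = -j/(ω·C) = 0 - j2.198 Ω
  Z2: Z = R = 1310 Ω
  Z3: Z = 1/(jωC) = -j/(ω·C) = 0 - j1.592e+04 Ω
  Z4: Z = 1/(jωC) = -j/(ω·C) = 0 - j1.421e+05 Ω
Step 3 — Ladder network (open output): work backward from the far end, alternating series and parallel combinations. Z_in = 1310 - j13.06 Ω = 1310∠-0.6° Ω.
Step 4 — Source phasor: V = 6.87∠169.9° V = -6.764 + j1.205 V.
Step 5 — Current: I = V / Z = -0.005172 + j0.0008682 A = 0.005244∠170.5° A.
Step 6 — Complex power: S = V·I* = 0.03603 - j0.0003591 VA.
Step 7 — Real power: P = Re(S) = 0.03603 W.
Step 8 — Reactive power: Q = Im(S) = -0.0003591 VAR.
Step 9 — Apparent power: |S| = 0.03603 VA.
Step 10 — Power factor: PF = P/|S| = 1 (leading).

(a) P = 0.03603 W  (b) Q = -0.0003591 VAR  (c) S = 0.03603 VA  (d) PF = 1 (leading)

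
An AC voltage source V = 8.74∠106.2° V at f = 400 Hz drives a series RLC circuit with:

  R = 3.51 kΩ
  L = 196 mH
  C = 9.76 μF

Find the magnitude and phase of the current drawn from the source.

Step 1 — Angular frequency: ω = 2π·f = 2π·400 = 2513 rad/s.
Step 2 — Component impedances:
  R: Z = R = 3510 Ω
  L: Z = jωL = j·2513·0.196 = 0 + j492.6 Ω
  C: Z = 1/(jωC) = -j/(ω·C) = 0 - j40.77 Ω
Step 3 — Series combination: Z_total = R + L + C = 3510 + j451.8 Ω = 3539∠7.3° Ω.
Step 4 — Source phasor: V = 8.74∠106.2° V = -2.438 + j8.393 V.
Step 5 — Ohm's law: I = V / Z_total = (-2.438 + j8.393) / (3510 + j451.8) = -0.0003806 + j0.00244 A.
Step 6 — Convert to polar: |I| = 0.00247 A, ∠I = 98.9°.

I = 0.00247∠98.9° A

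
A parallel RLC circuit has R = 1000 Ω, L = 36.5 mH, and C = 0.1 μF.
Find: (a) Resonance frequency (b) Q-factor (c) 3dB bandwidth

Step 1 — Resonance: ω₀ = 1/√(LC) = 1/√(0.0365·1e-07) = 1.655e+04 rad/s.
Step 2 — f₀ = ω₀/(2π) = 2634 Hz.
Step 3 — Parallel Q: Q = R/(ω₀L) = 1000/(1.655e+04·0.0365) = 1.655.
Step 4 — Bandwidth: Δω = ω₀/Q = 1e+04 rad/s; BW = Δω/(2π) = 1592 Hz.

(a) f₀ = 2634 Hz  (b) Q = 1.655  (c) BW = 1592 Hz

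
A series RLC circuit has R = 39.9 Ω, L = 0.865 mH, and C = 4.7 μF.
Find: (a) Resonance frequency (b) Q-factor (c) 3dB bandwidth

Step 1 — Resonance: ω₀ = 1/√(LC) = 1/√(0.000865·4.7e-06) = 1.568e+04 rad/s.
Step 2 — f₀ = ω₀/(2π) = 2496 Hz.
Step 3 — Series Q: Q = ω₀L/R = 1.568e+04·0.000865/39.9 = 0.34.
Step 4 — Bandwidth: Δω = ω₀/Q = 4.613e+04 rad/s; BW = Δω/(2π) = 7341 Hz.

(a) f₀ = 2496 Hz  (b) Q = 0.34  (c) BW = 7341 Hz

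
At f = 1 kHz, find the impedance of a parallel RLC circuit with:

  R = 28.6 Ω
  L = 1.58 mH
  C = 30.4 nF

Step 1 — Angular frequency: ω = 2π·f = 2π·1000 = 6283 rad/s.
Step 2 — Component impedances:
  R: Z = R = 28.6 Ω
  L: Z = jωL = j·6283·0.00158 = 0 + j9.927 Ω
  C: Z = 1/(jωC) = -j/(ω·C) = 0 - j5235 Ω
Step 3 — Parallel combination: 1/Z_total = 1/R + 1/L + 1/C; Z_total = 3.086 + j8.873 Ω = 9.394∠70.8° Ω.

Z = 3.086 + j8.873 Ω = 9.394∠70.8° Ω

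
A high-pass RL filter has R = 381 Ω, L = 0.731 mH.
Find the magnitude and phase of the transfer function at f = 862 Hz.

Step 1 — Angular frequency: ω = 2π·862 = 5416 rad/s.
Step 2 — Transfer function: H(jω) = jωL/(R + jωL).
Step 3 — Numerator jωL = j·3.959; denominator R + jωL = 381 + j3.959.
Step 4 — H = 0.000108 + j0.01039.
Step 5 — Magnitude: |H| = 0.01039 (-39.7 dB); phase: φ = 89.4°.

|H| = 0.01039 (-39.7 dB), φ = 89.4°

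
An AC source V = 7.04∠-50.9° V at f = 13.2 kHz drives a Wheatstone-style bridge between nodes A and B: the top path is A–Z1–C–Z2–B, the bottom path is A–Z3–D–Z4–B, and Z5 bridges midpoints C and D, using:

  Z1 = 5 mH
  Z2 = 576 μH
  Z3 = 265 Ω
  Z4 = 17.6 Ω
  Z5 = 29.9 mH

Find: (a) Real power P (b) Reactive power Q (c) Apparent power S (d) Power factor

Step 1 — Angular frequency: ω = 2π·f = 2π·1.32e+04 = 8.294e+04 rad/s.
Step 2 — Component impedances:
  Z1: Z = jωL = j·8.294e+04·0.005 = 0 + j414.7 Ω
  Z2: Z = jωL = j·8.294e+04·0.000576 = 0 + j47.77 Ω
  Z3: Z = R = 265 Ω
  Z4: Z = R = 17.6 Ω
  Z5: Z = jωL = j·8.294e+04·0.0299 = 0 + j2480 Ω
Step 3 — Bridge requires nodal analysis (the Z5 bridge couples midpoints C and D, so the two paths cannot be reduced to a simple series/parallel combination). Setting node B to ground and injecting 1 A at node A, the 3-node admittance system at A, C, D solves to V_A = Z_AB = 205.7 + j125.8 Ω = 241.1∠31.4° Ω.
Step 4 — Source phasor: V = 7.04∠-50.9° V = 4.44 - j5.463 V.
Step 5 — Current: I = V / Z = 0.003894 - j0.02894 A = 0.0292∠-82.3° A.
Step 6 — Complex power: S = V·I* = 0.1754 + j0.1072 VA.
Step 7 — Real power: P = Re(S) = 0.1754 W.
Step 8 — Reactive power: Q = Im(S) = 0.1072 VAR.
Step 9 — Apparent power: |S| = 0.2055 VA.
Step 10 — Power factor: PF = P/|S| = 0.8532 (lagging).

(a) P = 0.1754 W  (b) Q = 0.1072 VAR  (c) S = 0.2055 VA  (d) PF = 0.8532 (lagging)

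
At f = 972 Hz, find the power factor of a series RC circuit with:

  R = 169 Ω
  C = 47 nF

Step 1 — Angular frequency: ω = 2π·f = 2π·972 = 6107 rad/s.
Step 2 — Component impedances:
  R: Z = R = 169 Ω
  C: Z = 1/(jωC) = -j/(ω·C) = 0 - j3484 Ω
Step 3 — Series combination: Z_total = R + C = 169 - j3484 Ω = 3488∠-87.2° Ω.
Step 4 — Power factor: PF = cos(φ) = Re(Z)/|Z| = 169/3488 = 0.04845.
Step 5 — Type: Im(Z) = -3484 ⇒ leading (phase φ = -87.2°).

PF = 0.04845 (leading, φ = -87.2°)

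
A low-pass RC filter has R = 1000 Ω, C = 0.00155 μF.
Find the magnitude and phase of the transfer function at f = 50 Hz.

Step 1 — Angular frequency: ω = 2π·50 = 314.2 rad/s.
Step 2 — Transfer function: H(jω) = 1/(1 + jωRC).
Step 3 — Denominator: 1 + jωRC = 1 + j·314.2·1000·1.55e-09 = 1 + j0.0004869.
Step 4 — H = 1 - j0.0004869.
Step 5 — Magnitude: |H| = 1 (-0.0 dB); phase: φ = -0.0°.

|H| = 1 (-0.0 dB), φ = -0.0°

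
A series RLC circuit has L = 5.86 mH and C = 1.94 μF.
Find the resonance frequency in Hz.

Step 1 — Resonance condition Im(Z)=0 gives ω₀ = 1/√(LC).
Step 2 — ω₀ = 1/√(0.00586·1.94e-06) = 9379 rad/s.
Step 3 — f₀ = ω₀/(2π) = 1493 Hz.

f₀ = 1493 Hz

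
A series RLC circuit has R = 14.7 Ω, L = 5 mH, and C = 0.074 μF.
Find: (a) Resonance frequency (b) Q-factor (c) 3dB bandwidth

Step 1 — Resonance condition Im(Z)=0 gives ω₀ = 1/√(LC).
Step 2 — ω₀ = 1/√(0.005·7.4e-08) = 5.199e+04 rad/s.
Step 3 — f₀ = ω₀/(2π) = 8274 Hz.
Step 4 — Series Q: Q = ω₀L/R = 5.199e+04·0.005/14.7 = 17.68.
Step 5 — 3dB bandwidth: Δω = ω₀/Q = 2940 rad/s; BW = Δω/(2π) = 467.9 Hz.

(a) f₀ = 8274 Hz  (b) Q = 17.68  (c) BW = 467.9 Hz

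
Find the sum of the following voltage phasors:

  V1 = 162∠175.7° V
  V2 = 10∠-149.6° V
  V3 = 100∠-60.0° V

Step 1 — Convert each phasor to rectangular form:
  V1 = 162·(cos(175.7°) + j·sin(175.7°)) = -161.5 + j12.15 V
  V2 = 10·(cos(-149.6°) + j·sin(-149.6°)) = -8.625 - j5.06 V
  V3 = 100·(cos(-60.0°) + j·sin(-60.0°)) = 50 - j86.6 V
Step 2 — Sum components: V_total = -120.2 - j79.52 V.
Step 3 — Convert to polar: |V_total| = 144.1 V, ∠V_total = -146.5°.

V_total = 144.1∠-146.5° V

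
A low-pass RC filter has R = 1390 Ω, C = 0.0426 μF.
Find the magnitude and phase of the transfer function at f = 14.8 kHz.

Step 1 — Angular frequency: ω = 2π·1.48e+04 = 9.299e+04 rad/s.
Step 2 — Transfer function: H(jω) = 1/(1 + jωRC).
Step 3 — Denominator: 1 + jωRC = 1 + j·9.299e+04·1390·4.26e-08 = 1 + j5.506.
Step 4 — H = 0.03193 - j0.1758.
Step 5 — Magnitude: |H| = 0.1787 (-15.0 dB); phase: φ = -79.7°.

|H| = 0.1787 (-15.0 dB), φ = -79.7°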